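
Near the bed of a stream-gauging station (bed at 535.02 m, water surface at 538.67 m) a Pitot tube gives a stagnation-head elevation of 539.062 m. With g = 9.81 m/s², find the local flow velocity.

v ≈ 2.77 m/s

Near the bed, under hydrostatic conditions, the piezometric head (z + ψ) equals the free-surface elevation, 538.67 m.
Velocity head = total − piezometric = 539.062 − 538.67 = 0.392 m.
v = √(2g·h_v) = √(2 × 9.81 × 0.392) = 2.77 m/s.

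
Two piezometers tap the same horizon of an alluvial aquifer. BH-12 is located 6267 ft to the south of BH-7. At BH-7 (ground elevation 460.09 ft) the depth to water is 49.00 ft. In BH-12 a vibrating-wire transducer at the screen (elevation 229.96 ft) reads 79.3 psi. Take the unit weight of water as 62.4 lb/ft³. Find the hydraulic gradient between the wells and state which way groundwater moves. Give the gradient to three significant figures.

i ≈ 0.000298; groundwater flows toward the north

Total head at BH-7: h = 460.09 − 49.00 = 411.09 ft.
Pressure head at BH-12: ψ = 144·P/γ = 144 × 79.3 / 62.4 = 183.00 ft.
Total head at BH-12: h = z + ψ = 229.96 + 183.00 = 412.96 ft.
Head difference: h(BH-7) − h(BH-12) = 411.09 − 412.96 = -1.87 ft.
Hydraulic gradient: i = |Δh| / L = 1.87 / 6267 = 0.000298.
Flow is from higher to lower head: from BH-12 toward BH-7, i.e. toward the north.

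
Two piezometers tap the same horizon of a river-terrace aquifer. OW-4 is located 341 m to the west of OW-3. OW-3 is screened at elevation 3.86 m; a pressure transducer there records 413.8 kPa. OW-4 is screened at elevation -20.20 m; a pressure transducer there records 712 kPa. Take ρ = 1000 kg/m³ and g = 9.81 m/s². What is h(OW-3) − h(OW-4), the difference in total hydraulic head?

Pressure head at OW-3: ψ = P/(ρg) = 413.8×1000 / (1000 × 9.81) = 42.18 m.
Total head at OW-3: h = z + ψ = 3.86 + 42.18 = 46.04 m.
Pressure head at OW-4: ψ = P/(ρg) = 712×1000 / (1000 × 9.81) = 72.58 m.
Total head at OW-4: h = z + ψ = -20.20 + 72.58 = 52.38 m.
Head difference: h(OW-3) − h(OW-4) = 46.04 − 52.38 = -6.34 m.

Δh ≈ -6.34 m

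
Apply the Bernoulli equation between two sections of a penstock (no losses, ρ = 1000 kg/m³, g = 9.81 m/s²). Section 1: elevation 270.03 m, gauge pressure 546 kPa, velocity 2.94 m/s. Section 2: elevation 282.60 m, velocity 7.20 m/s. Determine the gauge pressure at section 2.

P₂ ≈ 401 kPa

Pressure head at 1: ψ₁ = P₁/(ρg) = 546×1000 / (1000 × 9.81) = 55.66 m.
Velocity heads: v₁²/2g = 2.94²/19.62 = 0.441 m; v₂²/2g = 7.20²/19.62 = 2.642 m.
Total head H = z₁ + ψ₁ + v₁²/2g = 270.03 + 55.66 + 0.441 = 326.13 m.
ψ₂ = H − z₂ − v₂²/2g = 326.13 − 282.60 − 2.642 = 40.89 m.
P₂ = ρgψ₂ = 1000 × 9.81 × 40.89 ≈ 401 kPa.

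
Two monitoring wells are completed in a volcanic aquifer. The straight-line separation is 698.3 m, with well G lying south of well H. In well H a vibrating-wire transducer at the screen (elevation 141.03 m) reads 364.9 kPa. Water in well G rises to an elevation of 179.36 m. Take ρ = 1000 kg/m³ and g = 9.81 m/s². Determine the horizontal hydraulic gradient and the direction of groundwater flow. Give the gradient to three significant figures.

Pressure head at well H: ψ = P/(ρg) = 364.9×1000 / (1000 × 9.81) = 37.20 m.
Total head at well H: h = z + ψ = 141.03 + 37.20 = 178.23 m.
Total head at well G: h = 179.36 m (water level in the piezometer is the total head).
Head difference: h(well H) − h(well G) = 178.23 − 179.36 = -1.13 m.
Hydraulic gradient: i = |Δh| / L = 1.13 / 698.3 = 0.00162.
Flow is from higher to lower head: from well G toward well H, i.e. toward the north.

i ≈ 0.00162; groundwater flows toward the north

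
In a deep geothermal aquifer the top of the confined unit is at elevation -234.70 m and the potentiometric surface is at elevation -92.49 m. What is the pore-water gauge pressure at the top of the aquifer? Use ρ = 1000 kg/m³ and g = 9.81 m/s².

Pressure head at the aquifer top: ψ = h − z = -92.49 − (-234.70) = 142.21 m.
P = ρgψ = 1000 × 9.81 × 142.21 = 1395080 Pa ≈ 1400 kPa.

P ≈ 1400 kPa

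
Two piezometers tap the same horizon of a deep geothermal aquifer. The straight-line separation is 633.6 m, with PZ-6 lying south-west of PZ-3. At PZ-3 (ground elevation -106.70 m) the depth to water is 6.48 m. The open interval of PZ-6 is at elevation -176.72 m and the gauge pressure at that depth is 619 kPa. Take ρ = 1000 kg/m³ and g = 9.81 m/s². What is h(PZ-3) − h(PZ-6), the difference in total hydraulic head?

Δh ≈ 0.44 m

Total head at PZ-3: h = -106.70 − 6.48 = -113.18 m.
Pressure head at PZ-6: ψ = P/(ρg) = 619×1000 / (1000 × 9.81) = 63.10 m.
Total head at PZ-6: h = z + ψ = -176.72 + 63.10 = -113.62 m.
Head difference: h(PZ-3) − h(PZ-6) = -113.18 − (-113.62) = 0.44 m.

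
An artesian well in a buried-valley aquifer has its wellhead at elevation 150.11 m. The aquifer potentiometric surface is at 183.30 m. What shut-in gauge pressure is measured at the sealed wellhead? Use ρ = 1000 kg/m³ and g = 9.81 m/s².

P ≈ 326 kPa

Head above the cap: Δh = 183.30 − 150.11 = 33.19 m.
P = ρgΔh = 1000 × 9.81 × 33.19 = 325594 Pa ≈ 326 kPa.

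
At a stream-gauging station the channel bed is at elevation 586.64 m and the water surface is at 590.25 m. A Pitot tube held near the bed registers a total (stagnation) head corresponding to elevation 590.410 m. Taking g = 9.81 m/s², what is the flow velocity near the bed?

Near the bed, under hydrostatic conditions, the piezometric head (z + ψ) equals the free-surface elevation, 590.25 m.
Velocity head = total − piezometric = 590.410 − 590.25 = 0.160 m.
v = √(2g·h_v) = √(2 × 9.81 × 0.160) = 1.77 m/s.

v ≈ 1.77 m/s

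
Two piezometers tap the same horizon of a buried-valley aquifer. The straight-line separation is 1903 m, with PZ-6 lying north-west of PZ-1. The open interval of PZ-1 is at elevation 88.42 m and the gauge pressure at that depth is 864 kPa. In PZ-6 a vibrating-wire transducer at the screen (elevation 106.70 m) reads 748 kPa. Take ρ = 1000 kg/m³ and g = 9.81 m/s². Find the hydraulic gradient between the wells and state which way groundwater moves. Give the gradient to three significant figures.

Pressure head at PZ-1: ψ = P/(ρg) = 864×1000 / (1000 × 9.81) = 88.07 m.
Total head at PZ-1: h = z + ψ = 88.42 + 88.07 = 176.49 m.
Pressure head at PZ-6: ψ = P/(ρg) = 748×1000 / (1000 × 9.81) = 76.25 m.
Total head at PZ-6: h = z + ψ = 106.70 + 76.25 = 182.95 m.
Head difference: h(PZ-1) − h(PZ-6) = 176.49 − 182.95 = -6.46 m.
Hydraulic gradient: i = |Δh| / L = 6.46 / 1903 = 0.00339.
Flow is from higher to lower head: from PZ-6 toward PZ-1, i.e. toward the south-east.

i ≈ 0.00339; groundwater flows toward the south-east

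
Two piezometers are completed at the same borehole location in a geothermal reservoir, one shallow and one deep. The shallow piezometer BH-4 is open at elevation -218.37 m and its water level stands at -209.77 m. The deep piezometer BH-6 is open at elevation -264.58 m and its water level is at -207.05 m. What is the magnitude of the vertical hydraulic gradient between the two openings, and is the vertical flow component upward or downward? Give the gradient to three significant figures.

|i_v| ≈ 0.0589; vertical flow is upward

Total head at BH-4: h = -209.77 m (water level in the standpipe).
Total head at BH-6: h = -207.05 m.
Δh = h(BH-4) − h(BH-6) = -209.77 − (-207.05) = -2.72 m.
Vertical separation Δz = -218.37 − (-264.58) = 46.21 m.
|i_v| = |Δh| / Δz = 2.72 / 46.21 = 0.0589.
Head is higher in the deep piezometer, so vertical flow is upward (discharge condition).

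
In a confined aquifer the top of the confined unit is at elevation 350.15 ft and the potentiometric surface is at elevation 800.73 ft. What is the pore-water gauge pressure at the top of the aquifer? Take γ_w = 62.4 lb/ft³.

P ≈ 195 psi

Pressure head at the aquifer top: ψ = h − z = 800.73 − 350.15 = 450.58 ft.
P = γψ/144 = 62.4 × 450.58 / 144 = 195 psi.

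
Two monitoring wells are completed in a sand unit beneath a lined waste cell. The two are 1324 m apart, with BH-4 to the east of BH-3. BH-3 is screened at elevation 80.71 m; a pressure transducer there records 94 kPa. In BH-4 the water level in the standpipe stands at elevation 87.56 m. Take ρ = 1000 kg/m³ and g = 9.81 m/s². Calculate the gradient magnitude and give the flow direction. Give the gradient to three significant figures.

i ≈ 0.00206; groundwater flows toward the east

Pressure head at BH-3: ψ = P/(ρg) = 94×1000 / (1000 × 9.81) = 9.58 m.
Total head at BH-3: h = z + ψ = 80.71 + 9.58 = 90.29 m.
Total head at BH-4: h = 87.56 m (water level in the piezometer is the total head).
Head difference: h(BH-3) − h(BH-4) = 90.29 − 87.56 = 2.73 m.
Hydraulic gradient: i = |Δh| / L = 2.73 / 1324 = 0.00206.
Flow is from higher to lower head: from BH-3 toward BH-4, i.e. toward the east.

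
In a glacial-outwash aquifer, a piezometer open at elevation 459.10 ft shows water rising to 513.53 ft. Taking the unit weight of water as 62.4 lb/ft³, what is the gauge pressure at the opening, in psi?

Pressure head ψ = h − z = 513.53 − 459.10 = 54.43 ft.
P = γ·ψ / 144 = 62.4 × 54.43 / 144 = 23.6 psi.

P ≈ 23.6 psi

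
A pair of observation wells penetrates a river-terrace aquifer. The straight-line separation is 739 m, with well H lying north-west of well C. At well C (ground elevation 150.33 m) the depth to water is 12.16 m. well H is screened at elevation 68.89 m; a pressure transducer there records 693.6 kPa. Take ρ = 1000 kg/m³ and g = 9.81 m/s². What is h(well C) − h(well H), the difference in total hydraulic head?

Δh ≈ -1.42 m

Total head at well C: h = 150.33 − 12.16 = 138.17 m.
Pressure head at well H: ψ = P/(ρg) = 693.6×1000 / (1000 × 9.81) = 70.70 m.
Total head at well H: h = z + ψ = 68.89 + 70.70 = 139.59 m.
Head difference: h(well C) − h(well H) = 138.17 − 139.59 = -1.42 m.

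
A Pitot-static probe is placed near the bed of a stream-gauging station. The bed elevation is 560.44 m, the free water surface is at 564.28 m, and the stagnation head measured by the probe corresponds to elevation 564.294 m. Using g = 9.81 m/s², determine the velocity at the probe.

v ≈ 0.524 m/s

Near the bed, under hydrostatic conditions, the piezometric head (z + ψ) equals the free-surface elevation, 564.28 m.
Velocity head = total − piezometric = 564.294 − 564.28 = 0.014 m.
v = √(2g·h_v) = √(2 × 9.81 × 0.014) = 0.524 m/s.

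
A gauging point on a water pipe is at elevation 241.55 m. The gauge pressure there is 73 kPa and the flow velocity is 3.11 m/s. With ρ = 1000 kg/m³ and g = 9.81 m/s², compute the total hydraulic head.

Pressure head ψ = P/(ρg) = 73×1000 / (1000 × 9.81) = 7.44 m.
Velocity head = v²/(2g) = 3.11² / (2 × 9.81) = 0.493 m.
h = z + ψ + v²/(2g) = 241.55 + 7.44 + 0.493 = 249.48 m.

h ≈ 249.48 m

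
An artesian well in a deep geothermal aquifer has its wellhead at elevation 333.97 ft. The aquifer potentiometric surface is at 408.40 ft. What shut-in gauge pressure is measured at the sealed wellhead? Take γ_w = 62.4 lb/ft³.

P ≈ 32.3 psi

Head above the cap: Δh = 408.40 − 333.97 = 74.43 ft.
P = γΔh/144 = 62.4 × 74.43 / 144 = 32.3 psi.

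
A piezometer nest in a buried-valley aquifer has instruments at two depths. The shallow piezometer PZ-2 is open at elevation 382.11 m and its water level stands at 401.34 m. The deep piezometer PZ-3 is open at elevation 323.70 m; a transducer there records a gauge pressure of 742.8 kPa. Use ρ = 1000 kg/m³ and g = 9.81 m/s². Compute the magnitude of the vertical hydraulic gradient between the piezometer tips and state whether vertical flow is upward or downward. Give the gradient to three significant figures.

|i_v| ≈ 0.0329; vertical flow is downward

Total head at PZ-2: h = 401.34 m (water level in the standpipe).
Pressure head at PZ-3: ψ = P/(ρg) = 742.8×1000 / (1000 × 9.81) = 75.72 m.
Total head at PZ-3: h = z + ψ = 323.70 + 75.72 = 399.42 m.
Δh = h(PZ-2) − h(PZ-3) = 401.34 − 399.42 = 1.92 m.
Vertical separation Δz = 382.11 − 323.70 = 58.41 m.
|i_v| = |Δh| / Δz = 1.92 / 58.41 = 0.0329.
Head is higher in the shallow piezometer, so vertical flow is downward (recharge condition).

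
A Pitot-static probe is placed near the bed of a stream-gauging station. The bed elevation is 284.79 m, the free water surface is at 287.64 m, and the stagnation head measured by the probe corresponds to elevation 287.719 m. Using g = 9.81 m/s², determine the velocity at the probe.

v ≈ 1.24 m/s

Near the bed, under hydrostatic conditions, the piezometric head (z + ψ) equals the free-surface elevation, 287.64 m.
Velocity head = total − piezometric = 287.719 − 287.64 = 0.079 m.
v = √(2g·h_v) = √(2 × 9.81 × 0.079) = 1.24 m/s.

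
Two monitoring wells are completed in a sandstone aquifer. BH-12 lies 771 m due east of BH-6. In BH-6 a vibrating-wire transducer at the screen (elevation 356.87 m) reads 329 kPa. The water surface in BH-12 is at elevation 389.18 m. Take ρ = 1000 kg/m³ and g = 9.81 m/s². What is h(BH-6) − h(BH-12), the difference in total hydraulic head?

Pressure head at BH-6: ψ = P/(ρg) = 329×1000 / (1000 × 9.81) = 33.54 m.
Total head at BH-6: h = z + ψ = 356.87 + 33.54 = 390.41 m.
Total head at BH-12: h = 389.18 m (water level in the piezometer is the total head).
Head difference: h(BH-6) − h(BH-12) = 390.41 − 389.18 = 1.23 m.

Δh ≈ 1.23 m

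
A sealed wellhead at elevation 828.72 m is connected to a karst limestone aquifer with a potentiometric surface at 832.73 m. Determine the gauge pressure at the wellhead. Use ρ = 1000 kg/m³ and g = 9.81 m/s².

P ≈ 39.3 kPa

Head above the cap: Δh = 832.73 − 828.72 = 4.01 m.
P = ρgΔh = 1000 × 9.81 × 4.01 = 39338 Pa ≈ 39.3 kPa.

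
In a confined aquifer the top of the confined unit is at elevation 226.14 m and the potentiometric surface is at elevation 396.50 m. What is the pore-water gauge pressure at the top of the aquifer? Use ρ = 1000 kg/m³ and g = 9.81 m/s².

P ≈ 1670 kPa

Pressure head at the aquifer top: ψ = h − z = 396.50 − 226.14 = 170.36 m.
P = ρgψ = 1000 × 9.81 × 170.36 = 1671232 Pa ≈ 1670 kPa.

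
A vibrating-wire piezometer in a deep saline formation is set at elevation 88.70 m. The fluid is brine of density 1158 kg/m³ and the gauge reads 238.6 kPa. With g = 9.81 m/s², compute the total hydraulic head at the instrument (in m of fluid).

h ≈ 109.70 m

ψ = P/(ρg) = 238.6×1000 / (1158 × 9.81) = 21.00 m.
h = z + ψ = 88.70 + 21.00 = 109.70 m.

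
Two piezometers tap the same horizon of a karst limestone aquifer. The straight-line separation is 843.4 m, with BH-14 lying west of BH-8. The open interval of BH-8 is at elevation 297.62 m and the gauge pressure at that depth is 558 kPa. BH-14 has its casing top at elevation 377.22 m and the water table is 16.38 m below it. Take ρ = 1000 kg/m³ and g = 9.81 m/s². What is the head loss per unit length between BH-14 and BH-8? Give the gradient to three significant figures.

Pressure head at BH-8: ψ = P/(ρg) = 558×1000 / (1000 × 9.81) = 56.88 m.
Total head at BH-8: h = z + ψ = 297.62 + 56.88 = 354.50 m.
Total head at BH-14: h = 377.22 − 16.38 = 360.84 m.
Head difference: h(BH-8) − h(BH-14) = 354.50 − 360.84 = -6.34 m.
Hydraulic gradient: i = |Δh| / L = 6.34 / 843.4 = 0.00752.

i ≈ 0.00752 m/m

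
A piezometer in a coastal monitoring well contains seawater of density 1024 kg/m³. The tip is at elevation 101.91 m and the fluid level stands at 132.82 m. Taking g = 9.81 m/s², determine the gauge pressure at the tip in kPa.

Pressure head ψ = h − z = 132.82 − 101.91 = 30.91 m.
P = ρgψ = 1024 × 9.81 × 30.91 = 310505 Pa ≈ 311 kPa.

P ≈ 311 kPa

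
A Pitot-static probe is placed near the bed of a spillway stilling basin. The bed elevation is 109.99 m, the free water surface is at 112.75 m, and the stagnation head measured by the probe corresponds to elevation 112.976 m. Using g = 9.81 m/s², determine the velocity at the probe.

Near the bed, under hydrostatic conditions, the piezometric head (z + ψ) equals the free-surface elevation, 112.75 m.
Velocity head = total − piezometric = 112.976 − 112.75 = 0.226 m.
v = √(2g·h_v) = √(2 × 9.81 × 0.226) = 2.11 m/s.

v ≈ 2.11 m/s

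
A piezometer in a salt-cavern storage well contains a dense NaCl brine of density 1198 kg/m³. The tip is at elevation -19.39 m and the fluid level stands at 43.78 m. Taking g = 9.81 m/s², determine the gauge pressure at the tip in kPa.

P ≈ 742 kPa

Pressure head ψ = h − z = 43.78 − (-19.39) = 63.17 m.
P = ρgψ = 1198 × 9.81 × 63.17 = 742398 Pa ≈ 742 kPa.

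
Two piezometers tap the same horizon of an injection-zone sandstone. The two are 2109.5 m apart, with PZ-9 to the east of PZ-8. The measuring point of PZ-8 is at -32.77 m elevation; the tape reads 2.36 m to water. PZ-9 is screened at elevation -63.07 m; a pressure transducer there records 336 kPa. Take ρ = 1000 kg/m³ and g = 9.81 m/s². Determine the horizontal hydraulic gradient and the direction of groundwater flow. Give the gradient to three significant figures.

i ≈ 0.00299; groundwater flows toward the west

Total head at PZ-8: h = -32.77 − 2.36 = -35.13 m.
Pressure head at PZ-9: ψ = P/(ρg) = 336×1000 / (1000 × 9.81) = 34.25 m.
Total head at PZ-9: h = z + ψ = -63.07 + 34.25 = -28.82 m.
Head difference: h(PZ-8) − h(PZ-9) = -35.13 − (-28.82) = -6.31 m.
Hydraulic gradient: i = |Δh| / L = 6.31 / 2109.5 = 0.00299.
Flow is from higher to lower head: from PZ-9 toward PZ-8, i.e. toward the west.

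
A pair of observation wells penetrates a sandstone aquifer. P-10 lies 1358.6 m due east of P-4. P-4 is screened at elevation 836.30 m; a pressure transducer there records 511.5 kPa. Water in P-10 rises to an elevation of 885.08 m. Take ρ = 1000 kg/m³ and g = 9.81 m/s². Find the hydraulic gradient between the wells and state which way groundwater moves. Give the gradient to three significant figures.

Pressure head at P-4: ψ = P/(ρg) = 511.5×1000 / (1000 × 9.81) = 52.14 m.
Total head at P-4: h = z + ψ = 836.30 + 52.14 = 888.44 m.
Total head at P-10: h = 885.08 m (water level in the piezometer is the total head).
Head difference: h(P-4) − h(P-10) = 888.44 − 885.08 = 3.36 m.
Hydraulic gradient: i = |Δh| / L = 3.36 / 1358.6 = 0.00247.
Flow is from higher to lower head: from P-4 toward P-10, i.e. toward the east.

i ≈ 0.00247; groundwater flows toward the east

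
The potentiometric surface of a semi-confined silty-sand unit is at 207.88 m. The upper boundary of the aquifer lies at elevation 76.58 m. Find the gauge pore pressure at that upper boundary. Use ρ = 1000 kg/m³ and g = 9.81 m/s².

P ≈ 1290 kPa

Pressure head at the aquifer top: ψ = h − z = 207.88 − 76.58 = 131.30 m.
P = ρgψ = 1000 × 9.81 × 131.30 = 1288053 Pa ≈ 1290 kPa.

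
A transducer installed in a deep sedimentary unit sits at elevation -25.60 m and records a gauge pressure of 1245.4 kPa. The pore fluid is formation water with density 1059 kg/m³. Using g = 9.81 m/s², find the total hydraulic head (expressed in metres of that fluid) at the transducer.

ψ = P/(ρg) = 1245.4×1000 / (1059 × 9.81) = 119.88 m.
h = z + ψ = -25.60 + 119.88 = 94.28 m.

h ≈ 94.28 m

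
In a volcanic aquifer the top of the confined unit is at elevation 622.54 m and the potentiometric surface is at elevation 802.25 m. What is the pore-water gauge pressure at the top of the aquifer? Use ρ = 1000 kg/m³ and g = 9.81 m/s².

Pressure head at the aquifer top: ψ = h − z = 802.25 − 622.54 = 179.71 m.
P = ρgψ = 1000 × 9.81 × 179.71 = 1762955 Pa ≈ 1760 kPa.

P ≈ 1760 kPa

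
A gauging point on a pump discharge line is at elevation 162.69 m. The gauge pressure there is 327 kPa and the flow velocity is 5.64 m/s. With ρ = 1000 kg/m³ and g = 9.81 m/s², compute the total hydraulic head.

Pressure head ψ = P/(ρg) = 327×1000 / (1000 × 9.81) = 33.33 m.
Velocity head = v²/(2g) = 5.64² / (2 × 9.81) = 1.621 m.
h = z + ψ + v²/(2g) = 162.69 + 33.33 + 1.621 = 197.64 m.

h ≈ 197.64 m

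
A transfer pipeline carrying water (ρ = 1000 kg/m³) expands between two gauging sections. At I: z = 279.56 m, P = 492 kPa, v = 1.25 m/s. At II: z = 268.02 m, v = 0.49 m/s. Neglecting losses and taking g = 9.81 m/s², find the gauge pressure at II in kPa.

P₂ ≈ 606 kPa

Pressure head at I: ψ₁ = P₁/(ρg) = 492×1000 / (1000 × 9.81) = 50.15 m.
Velocity heads: v₁²/2g = 1.25²/19.62 = 0.080 m; v₂²/2g = 0.49²/19.62 = 0.012 m.
Total head H = z₁ + ψ₁ + v₁²/2g = 279.56 + 50.15 + 0.080 = 329.79 m.
ψ₂ = H − z₂ − v₂²/2g = 329.79 − 268.02 − 0.012 = 61.76 m.
P₂ = ρgψ₂ = 1000 × 9.81 × 61.76 ≈ 606 kPa.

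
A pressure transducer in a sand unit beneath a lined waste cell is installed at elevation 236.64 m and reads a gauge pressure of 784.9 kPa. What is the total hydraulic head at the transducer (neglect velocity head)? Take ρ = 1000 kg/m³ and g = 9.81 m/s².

h ≈ 316.65 m

ψ = P/(ρg) = 784.9×1000 / (1000 × 9.81) = 80.01 m.
h = z + ψ = 236.64 + 80.01 = 316.65 m.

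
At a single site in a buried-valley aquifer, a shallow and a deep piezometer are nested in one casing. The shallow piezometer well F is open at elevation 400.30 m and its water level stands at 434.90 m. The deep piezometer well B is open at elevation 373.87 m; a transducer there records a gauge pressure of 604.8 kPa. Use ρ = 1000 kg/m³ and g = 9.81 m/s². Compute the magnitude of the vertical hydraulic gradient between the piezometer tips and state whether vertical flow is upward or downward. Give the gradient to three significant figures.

Total head at well F: h = 434.90 m (water level in the standpipe).
Pressure head at well B: ψ = P/(ρg) = 604.8×1000 / (1000 × 9.81) = 61.65 m.
Total head at well B: h = z + ψ = 373.87 + 61.65 = 435.52 m.
Δh = h(well F) − h(well B) = 434.90 − 435.52 = -0.62 m.
Vertical separation Δz = 400.30 − 373.87 = 26.43 m.
|i_v| = |Δh| / Δz = 0.62 / 26.43 = 0.0235.
Head is higher in the deep piezometer, so vertical flow is upward (discharge condition).

|i_v| ≈ 0.0235; vertical flow is upward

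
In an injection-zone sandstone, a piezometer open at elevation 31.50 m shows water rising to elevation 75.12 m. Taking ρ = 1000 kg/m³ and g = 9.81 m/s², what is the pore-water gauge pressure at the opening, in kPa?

P ≈ 428 kPa

Pressure head ψ = h − z = 75.12 − 31.50 = 43.62 m.
P = ρgψ = 1000 × 9.81 × 43.62 = 427912 Pa ≈ 428 kPa.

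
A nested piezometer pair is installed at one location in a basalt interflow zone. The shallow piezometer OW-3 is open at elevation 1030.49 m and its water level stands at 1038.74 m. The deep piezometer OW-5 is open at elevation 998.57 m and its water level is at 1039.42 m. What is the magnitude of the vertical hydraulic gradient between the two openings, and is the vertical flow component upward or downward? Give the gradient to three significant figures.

|i_v| ≈ 0.0213; vertical flow is upward

Total head at OW-3: h = 1038.74 m (water level in the standpipe).
Total head at OW-5: h = 1039.42 m.
Δh = h(OW-3) − h(OW-5) = 1038.74 − 1039.42 = -0.68 m.
Vertical separation Δz = 1030.49 − 998.57 = 31.92 m.
|i_v| = |Δh| / Δz = 0.68 / 31.92 = 0.0213.
Head is higher in the deep piezometer, so vertical flow is upward (discharge condition).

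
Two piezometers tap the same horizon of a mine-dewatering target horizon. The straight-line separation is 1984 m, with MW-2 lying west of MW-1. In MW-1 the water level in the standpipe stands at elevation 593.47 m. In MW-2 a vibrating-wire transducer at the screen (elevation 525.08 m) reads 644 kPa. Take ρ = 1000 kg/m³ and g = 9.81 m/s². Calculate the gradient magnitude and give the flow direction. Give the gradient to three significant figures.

Total head at MW-1: h = 593.47 m (water level in the piezometer is the total head).
Pressure head at MW-2: ψ = P/(ρg) = 644×1000 / (1000 × 9.81) = 65.65 m.
Total head at MW-2: h = z + ψ = 525.08 + 65.65 = 590.73 m.
Head difference: h(MW-1) − h(MW-2) = 593.47 − 590.73 = 2.74 m.
Hydraulic gradient: i = |Δh| / L = 2.74 / 1984 = 0.00138.
Flow is from higher to lower head: from MW-1 toward MW-2, i.e. toward the west.

i ≈ 0.00138; groundwater flows toward the west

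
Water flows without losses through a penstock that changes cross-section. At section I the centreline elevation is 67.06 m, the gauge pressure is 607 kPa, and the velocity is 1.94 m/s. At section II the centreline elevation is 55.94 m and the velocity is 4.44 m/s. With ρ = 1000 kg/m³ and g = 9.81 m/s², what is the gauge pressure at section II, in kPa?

Pressure head at I: ψ₁ = P₁/(ρg) = 607×1000 / (1000 × 9.81) = 61.88 m.
Velocity heads: v₁²/2g = 1.94²/19.62 = 0.192 m; v₂²/2g = 4.44²/19.62 = 1.005 m.
Total head H = z₁ + ψ₁ + v₁²/2g = 67.06 + 61.88 + 0.192 = 129.13 m.
ψ₂ = H − z₂ − v₂²/2g = 129.13 − 55.94 − 1.005 = 72.19 m.
P₂ = ρgψ₂ = 1000 × 9.81 × 72.19 ≈ 708 kPa.

P₂ ≈ 708 kPa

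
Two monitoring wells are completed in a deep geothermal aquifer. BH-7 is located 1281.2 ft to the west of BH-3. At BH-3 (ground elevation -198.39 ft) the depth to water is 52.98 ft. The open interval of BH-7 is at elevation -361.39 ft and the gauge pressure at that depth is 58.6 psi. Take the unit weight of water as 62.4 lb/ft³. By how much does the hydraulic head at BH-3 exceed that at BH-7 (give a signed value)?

Δh ≈ -25.21 ft

Total head at BH-3: h = -198.39 − 52.98 = -251.37 ft.
Pressure head at BH-7: ψ = 144·P/γ = 144 × 58.6 / 62.4 = 135.23 ft.
Total head at BH-7: h = z + ψ = -361.39 + 135.23 = -226.16 ft.
Head difference: h(BH-3) − h(BH-7) = -251.37 − (-226.16) = -25.21 ft.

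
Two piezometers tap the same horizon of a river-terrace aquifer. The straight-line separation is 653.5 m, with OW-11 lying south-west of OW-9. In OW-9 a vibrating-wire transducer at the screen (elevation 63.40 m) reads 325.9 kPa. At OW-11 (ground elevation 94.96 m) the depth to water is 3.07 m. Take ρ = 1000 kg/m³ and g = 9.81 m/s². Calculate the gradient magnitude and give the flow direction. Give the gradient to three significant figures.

i ≈ 0.00724; groundwater flows toward the south-west

Pressure head at OW-9: ψ = P/(ρg) = 325.9×1000 / (1000 × 9.81) = 33.22 m.
Total head at OW-9: h = z + ψ = 63.40 + 33.22 = 96.62 m.
Total head at OW-11: h = 94.96 − 3.07 = 91.89 m.
Head difference: h(OW-9) − h(OW-11) = 96.62 − 91.89 = 4.73 m.
Hydraulic gradient: i = |Δh| / L = 4.73 / 653.5 = 0.00724.
Flow is from higher to lower head: from OW-9 toward OW-11, i.e. toward the south-west.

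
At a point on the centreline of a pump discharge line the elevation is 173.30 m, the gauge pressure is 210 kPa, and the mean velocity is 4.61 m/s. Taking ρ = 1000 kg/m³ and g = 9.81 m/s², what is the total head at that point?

Pressure head ψ = P/(ρg) = 210×1000 / (1000 × 9.81) = 21.41 m.
Velocity head = v²/(2g) = 4.61² / (2 × 9.81) = 1.083 m.
h = z + ψ + v²/(2g) = 173.30 + 21.41 + 1.083 = 195.79 m.

h ≈ 195.79 m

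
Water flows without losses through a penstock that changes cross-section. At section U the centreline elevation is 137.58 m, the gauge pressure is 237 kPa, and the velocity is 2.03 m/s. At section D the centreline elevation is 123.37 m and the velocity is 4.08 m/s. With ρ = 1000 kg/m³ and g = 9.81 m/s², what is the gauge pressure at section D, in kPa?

P₂ ≈ 370 kPa

Pressure head at U: ψ₁ = P₁/(ρg) = 237×1000 / (1000 × 9.81) = 24.16 m.
Velocity heads: v₁²/2g = 2.03²/19.62 = 0.210 m; v₂²/2g = 4.08²/19.62 = 0.848 m.
Total head H = z₁ + ψ₁ + v₁²/2g = 137.58 + 24.16 + 0.210 = 161.95 m.
ψ₂ = H − z₂ − v₂²/2g = 161.95 − 123.37 − 0.848 = 37.73 m.
P₂ = ρgψ₂ = 1000 × 9.81 × 37.73 ≈ 370 kPa.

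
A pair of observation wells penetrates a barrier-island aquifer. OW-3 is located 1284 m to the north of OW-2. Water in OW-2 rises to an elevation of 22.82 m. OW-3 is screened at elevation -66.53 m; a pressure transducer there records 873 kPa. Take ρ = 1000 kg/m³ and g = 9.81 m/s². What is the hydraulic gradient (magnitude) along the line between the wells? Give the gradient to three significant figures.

i ≈ 0.000280

Total head at OW-2: h = 22.82 m (water level in the piezometer is the total head).
Pressure head at OW-3: ψ = P/(ρg) = 873×1000 / (1000 × 9.81) = 88.99 m.
Total head at OW-3: h = z + ψ = -66.53 + 88.99 = 22.46 m.
Head difference: h(OW-2) − h(OW-3) = 22.82 − 22.46 = 0.36 m.
Hydraulic gradient: i = |Δh| / L = 0.36 / 1284 = 0.000280.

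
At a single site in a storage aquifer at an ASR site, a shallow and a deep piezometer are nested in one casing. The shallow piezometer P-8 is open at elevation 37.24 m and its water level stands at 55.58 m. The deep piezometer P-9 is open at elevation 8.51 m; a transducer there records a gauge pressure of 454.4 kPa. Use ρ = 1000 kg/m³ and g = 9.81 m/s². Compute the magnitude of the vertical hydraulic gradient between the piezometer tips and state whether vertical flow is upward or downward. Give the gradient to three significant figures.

Total head at P-8: h = 55.58 m (water level in the standpipe).
Pressure head at P-9: ψ = P/(ρg) = 454.4×1000 / (1000 × 9.81) = 46.32 m.
Total head at P-9: h = z + ψ = 8.51 + 46.32 = 54.83 m.
Δh = h(P-8) − h(P-9) = 55.58 − 54.83 = 0.75 m.
Vertical separation Δz = 37.24 − 8.51 = 28.73 m.
|i_v| = |Δh| / Δz = 0.75 / 28.73 = 0.0261.
Head is higher in the shallow piezometer, so vertical flow is downward (recharge condition).

|i_v| ≈ 0.0261; vertical flow is downward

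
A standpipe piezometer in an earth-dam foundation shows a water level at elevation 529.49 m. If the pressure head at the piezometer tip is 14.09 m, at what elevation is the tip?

z = h − ψ = 529.49 − 14.09 = 515.40 m.

z ≈ 515.40 m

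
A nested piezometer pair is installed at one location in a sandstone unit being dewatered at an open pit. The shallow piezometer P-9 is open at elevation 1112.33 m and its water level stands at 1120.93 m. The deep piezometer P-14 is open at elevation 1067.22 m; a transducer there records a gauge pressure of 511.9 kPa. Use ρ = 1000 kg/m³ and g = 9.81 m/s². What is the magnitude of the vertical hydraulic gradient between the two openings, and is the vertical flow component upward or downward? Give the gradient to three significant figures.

Total head at P-9: h = 1120.93 m (water level in the standpipe).
Pressure head at P-14: ψ = P/(ρg) = 511.9×1000 / (1000 × 9.81) = 52.18 m.
Total head at P-14: h = z + ψ = 1067.22 + 52.18 = 1119.40 m.
Δh = h(P-9) − h(P-14) = 1120.93 − 1119.40 = 1.53 m.
Vertical separation Δz = 1112.33 − 1067.22 = 45.11 m.
|i_v| = |Δh| / Δz = 1.53 / 45.11 = 0.0339.
Head is higher in the shallow piezometer, so vertical flow is downward (recharge condition).

|i_v| ≈ 0.0339; vertical flow is downward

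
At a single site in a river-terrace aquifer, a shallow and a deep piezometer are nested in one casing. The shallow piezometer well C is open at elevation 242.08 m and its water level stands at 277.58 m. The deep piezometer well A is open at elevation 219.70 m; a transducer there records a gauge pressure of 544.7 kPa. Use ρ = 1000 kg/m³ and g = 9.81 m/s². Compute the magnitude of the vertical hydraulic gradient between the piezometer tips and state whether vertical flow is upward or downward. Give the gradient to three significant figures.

|i_v| ≈ 0.105; vertical flow is downward

Total head at well C: h = 277.58 m (water level in the standpipe).
Pressure head at well A: ψ = P/(ρg) = 544.7×1000 / (1000 × 9.81) = 55.52 m.
Total head at well A: h = z + ψ = 219.70 + 55.52 = 275.22 m.
Δh = h(well C) − h(well A) = 277.58 − 275.22 = 2.36 m.
Vertical separation Δz = 242.08 − 219.70 = 22.38 m.
|i_v| = |Δh| / Δz = 2.36 / 22.38 = 0.105.
Head is higher in the shallow piezometer, so vertical flow is downward (recharge condition).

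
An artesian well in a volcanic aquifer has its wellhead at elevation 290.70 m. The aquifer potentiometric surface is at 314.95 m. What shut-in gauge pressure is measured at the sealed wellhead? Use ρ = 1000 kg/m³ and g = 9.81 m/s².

Head above the cap: Δh = 314.95 − 290.70 = 24.25 m.
P = ρgΔh = 1000 × 9.81 × 24.25 = 237892 Pa ≈ 238 kPa.

P ≈ 238 kPa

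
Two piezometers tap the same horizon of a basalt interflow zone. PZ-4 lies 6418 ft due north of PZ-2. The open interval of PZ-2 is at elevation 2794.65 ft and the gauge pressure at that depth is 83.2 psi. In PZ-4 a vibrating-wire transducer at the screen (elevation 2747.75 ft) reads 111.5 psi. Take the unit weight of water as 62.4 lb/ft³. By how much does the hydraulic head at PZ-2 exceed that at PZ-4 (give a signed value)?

Pressure head at PZ-2: ψ = 144·P/γ = 144 × 83.2 / 62.4 = 192.00 ft.
Total head at PZ-2: h = z + ψ = 2794.65 + 192.00 = 2986.65 ft.
Pressure head at PZ-4: ψ = 144·P/γ = 144 × 111.5 / 62.4 = 257.31 ft.
Total head at PZ-4: h = z + ψ = 2747.75 + 257.31 = 3005.06 ft.
Head difference: h(PZ-2) − h(PZ-4) = 2986.65 − 3005.06 = -18.41 ft.

Δh ≈ -18.41 ft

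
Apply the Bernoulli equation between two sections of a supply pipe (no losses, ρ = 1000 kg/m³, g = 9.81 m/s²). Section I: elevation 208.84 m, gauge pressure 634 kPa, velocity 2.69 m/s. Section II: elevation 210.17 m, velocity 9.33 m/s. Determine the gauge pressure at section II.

P₂ ≈ 581 kPa

Pressure head at I: ψ₁ = P₁/(ρg) = 634×1000 / (1000 × 9.81) = 64.63 m.
Velocity heads: v₁²/2g = 2.69²/19.62 = 0.369 m; v₂²/2g = 9.33²/19.62 = 4.437 m.
Total head H = z₁ + ψ₁ + v₁²/2g = 208.84 + 64.63 + 0.369 = 273.84 m.
ψ₂ = H − z₂ − v₂²/2g = 273.84 − 210.17 − 4.437 = 59.23 m.
P₂ = ρgψ₂ = 1000 × 9.81 × 59.23 ≈ 581 kPa.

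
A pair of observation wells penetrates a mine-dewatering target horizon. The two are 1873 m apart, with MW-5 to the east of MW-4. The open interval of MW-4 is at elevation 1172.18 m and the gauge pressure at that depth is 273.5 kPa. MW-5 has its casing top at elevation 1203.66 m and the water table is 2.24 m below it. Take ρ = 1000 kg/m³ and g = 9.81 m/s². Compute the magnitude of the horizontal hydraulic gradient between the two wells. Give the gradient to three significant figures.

Pressure head at MW-4: ψ = P/(ρg) = 273.5×1000 / (1000 × 9.81) = 27.88 m.
Total head at MW-4: h = z + ψ = 1172.18 + 27.88 = 1200.06 m.
Total head at MW-5: h = 1203.66 − 2.24 = 1201.42 m.
Head difference: h(MW-4) − h(MW-5) = 1200.06 − 1201.42 = -1.36 m.
Hydraulic gradient: i = |Δh| / L = 1.36 / 1873 = 0.000726.

i ≈ 0.000726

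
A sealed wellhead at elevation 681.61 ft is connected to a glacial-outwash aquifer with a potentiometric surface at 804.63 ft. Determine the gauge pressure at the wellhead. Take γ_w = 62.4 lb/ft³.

Head above the cap: Δh = 804.63 − 681.61 = 123.02 ft.
P = γΔh/144 = 62.4 × 123.02 / 144 = 53.3 psi.

P ≈ 53.3 psi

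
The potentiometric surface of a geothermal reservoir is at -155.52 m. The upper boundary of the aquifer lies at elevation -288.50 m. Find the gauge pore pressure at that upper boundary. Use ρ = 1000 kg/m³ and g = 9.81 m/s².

Pressure head at the aquifer top: ψ = h − z = -155.52 − (-288.50) = 132.98 m.
P = ρgψ = 1000 × 9.81 × 132.98 = 1304534 Pa ≈ 1300 kPa.

P ≈ 1300 kPa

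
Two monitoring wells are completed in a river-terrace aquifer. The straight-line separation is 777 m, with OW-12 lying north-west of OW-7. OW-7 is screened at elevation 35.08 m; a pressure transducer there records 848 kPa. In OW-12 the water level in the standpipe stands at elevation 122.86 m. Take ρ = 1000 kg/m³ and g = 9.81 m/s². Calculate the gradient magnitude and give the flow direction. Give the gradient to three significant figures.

Pressure head at OW-7: ψ = P/(ρg) = 848×1000 / (1000 × 9.81) = 86.44 m.
Total head at OW-7: h = z + ψ = 35.08 + 86.44 = 121.52 m.
Total head at OW-12: h = 122.86 m (water level in the piezometer is the total head).
Head difference: h(OW-7) − h(OW-12) = 121.52 − 122.86 = -1.34 m.
Hydraulic gradient: i = |Δh| / L = 1.34 / 777 = 0.00172.
Flow is from higher to lower head: from OW-12 toward OW-7, i.e. toward the south-east.

i ≈ 0.00172; groundwater flows toward the south-east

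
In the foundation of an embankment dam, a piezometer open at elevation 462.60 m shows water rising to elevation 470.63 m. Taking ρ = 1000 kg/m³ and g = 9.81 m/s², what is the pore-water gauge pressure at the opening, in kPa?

P ≈ 78.8 kPa

Pressure head ψ = h − z = 470.63 − 462.60 = 8.03 m.
P = ρgψ = 1000 × 9.81 × 8.03 = 78774 Pa ≈ 78.8 kPa.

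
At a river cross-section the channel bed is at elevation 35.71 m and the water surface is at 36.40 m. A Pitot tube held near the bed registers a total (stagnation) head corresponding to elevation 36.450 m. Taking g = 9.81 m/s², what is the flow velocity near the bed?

v ≈ 0.990 m/s

Near the bed, under hydrostatic conditions, the piezometric head (z + ψ) equals the free-surface elevation, 36.40 m.
Velocity head = total − piezometric = 36.450 − 36.40 = 0.050 m.
v = √(2g·h_v) = √(2 × 9.81 × 0.050) = 0.990 m/s.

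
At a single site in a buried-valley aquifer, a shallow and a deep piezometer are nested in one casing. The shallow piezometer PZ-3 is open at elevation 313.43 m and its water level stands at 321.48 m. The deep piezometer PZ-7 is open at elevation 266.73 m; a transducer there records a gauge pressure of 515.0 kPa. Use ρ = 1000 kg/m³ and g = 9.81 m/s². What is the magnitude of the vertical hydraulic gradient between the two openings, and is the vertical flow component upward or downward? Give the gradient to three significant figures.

Total head at PZ-3: h = 321.48 m (water level in the standpipe).
Pressure head at PZ-7: ψ = P/(ρg) = 515.0×1000 / (1000 × 9.81) = 52.50 m.
Total head at PZ-7: h = z + ψ = 266.73 + 52.50 = 319.23 m.
Δh = h(PZ-3) − h(PZ-7) = 321.48 − 319.23 = 2.25 m.
Vertical separation Δz = 313.43 − 266.73 = 46.70 m.
|i_v| = |Δh| / Δz = 2.25 / 46.70 = 0.0482.
Head is higher in the shallow piezometer, so vertical flow is downward (recharge condition).

|i_v| ≈ 0.0482; vertical flow is downward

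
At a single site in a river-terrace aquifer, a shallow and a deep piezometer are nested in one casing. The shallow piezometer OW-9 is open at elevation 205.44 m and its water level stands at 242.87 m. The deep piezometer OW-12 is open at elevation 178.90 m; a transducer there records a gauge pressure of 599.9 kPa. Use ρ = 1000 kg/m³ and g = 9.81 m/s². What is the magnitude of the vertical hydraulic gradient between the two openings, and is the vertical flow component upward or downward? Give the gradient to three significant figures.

Total head at OW-9: h = 242.87 m (water level in the standpipe).
Pressure head at OW-12: ψ = P/(ρg) = 599.9×1000 / (1000 × 9.81) = 61.15 m.
Total head at OW-12: h = z + ψ = 178.90 + 61.15 = 240.05 m.
Δh = h(OW-9) − h(OW-12) = 242.87 − 240.05 = 2.82 m.
Vertical separation Δz = 205.44 − 178.90 = 26.54 m.
|i_v| = |Δh| / Δz = 2.82 / 26.54 = 0.106.
Head is higher in the shallow piezometer, so vertical flow is downward (recharge condition).

|i_v| ≈ 0.106; vertical flow is downward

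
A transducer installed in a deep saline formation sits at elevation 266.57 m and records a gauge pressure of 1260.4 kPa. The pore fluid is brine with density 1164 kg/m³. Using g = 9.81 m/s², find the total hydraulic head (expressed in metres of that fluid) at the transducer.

h ≈ 376.95 m

ψ = P/(ρg) = 1260.4×1000 / (1164 × 9.81) = 110.38 m.
h = z + ψ = 266.57 + 110.38 = 376.95 m.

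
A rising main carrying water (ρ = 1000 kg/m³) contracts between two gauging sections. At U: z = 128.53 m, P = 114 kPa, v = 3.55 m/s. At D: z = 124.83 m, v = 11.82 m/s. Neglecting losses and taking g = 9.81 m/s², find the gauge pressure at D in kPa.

P₂ ≈ 86.7 kPa

Pressure head at U: ψ₁ = P₁/(ρg) = 114×1000 / (1000 × 9.81) = 11.62 m.
Velocity heads: v₁²/2g = 3.55²/19.62 = 0.642 m; v₂²/2g = 11.82²/19.62 = 7.121 m.
Total head H = z₁ + ψ₁ + v₁²/2g = 128.53 + 11.62 + 0.642 = 140.79 m.
ψ₂ = H − z₂ − v₂²/2g = 140.79 − 124.83 − 7.121 = 8.84 m.
P₂ = ρgψ₂ = 1000 × 9.81 × 8.84 ≈ 86.7 kPa.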